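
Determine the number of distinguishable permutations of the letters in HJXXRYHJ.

5040

Letter multiplicities in HJXXRYHJ: H×2, J×2, R×1, X×2, Y×1.
Dividing 8! = 40320 by 2!·2!·2! = 8 for the repeated letters gives 5040.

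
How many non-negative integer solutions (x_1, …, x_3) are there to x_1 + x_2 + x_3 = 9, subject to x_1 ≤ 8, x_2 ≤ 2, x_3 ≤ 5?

17

Without the upper bounds there are C(11,2) = 55 ways to split 9 among 3 variables.
Subtract solutions that violate a single cap (substitute x_i' = x_i − (cap_i+1)): x_1 ≥ 9 gives C(2,2) = 1; x_2 ≥ 3 gives C(8,2) = 28; x_3 ≥ 6 gives C(5,2) = 10. Together 39.
Add back pairs where two caps are both exceeded: 0 + 0 + 1 = 1.
By inclusion–exclusion the count is 55 − 39 + 1 = 17.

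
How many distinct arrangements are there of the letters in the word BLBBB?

Letter multiplicities in BLBBB: B×4, L×1.
So there are 5! / (4!) = 5 distinguishable arrangements.

5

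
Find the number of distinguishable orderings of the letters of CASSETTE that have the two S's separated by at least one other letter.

3780

Total arrangements of CASSETTE: 8!/(2!·2!·2!) = 5040.
If the two S's are adjacent, glue them into one block, leaving 7 items to arrange: (7)!/(2!·2!) = 1260 ways.
Hence 5040 − 1260 = 3780.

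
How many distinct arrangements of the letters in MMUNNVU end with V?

With the last slot taken by V, it remains to arrange the other 6 letters (MMUNNU).
Those 6 letters have M appearing twice, N appearing twice, and U appearing twice, giving (6)!/(2!·2!·2!) = 90.

90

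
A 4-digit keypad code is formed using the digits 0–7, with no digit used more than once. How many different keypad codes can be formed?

With no repetition, fill the 4 digits in order: 8 choices, then 7, down to 5.
8 × 7 × 6 × 5 = 1680.

1680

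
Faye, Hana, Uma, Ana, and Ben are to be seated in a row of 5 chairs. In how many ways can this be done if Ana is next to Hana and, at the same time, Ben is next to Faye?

24

Treat {Ana,Hana} as one block (2 orders) and {Ben,Faye} as another (2 orders).
That leaves 3 units to arrange: 2 × 2 × 3! = 4 × 6 = 24.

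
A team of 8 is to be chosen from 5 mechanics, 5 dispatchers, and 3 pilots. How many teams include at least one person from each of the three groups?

1240

Unrestricted: C(13,8) = 1287 ways to pick any 8 of the 13.
Subtract selections that omit an entire group: no mechanics → C(8,8) = 1; no dispatchers → C(8,8) = 1; no pilots → C(10,8) = 45.
Add back selections omitting two groups (i.e. drawn from a single group): C(5,8) + C(5,8) + C(3,8) = 0.
By inclusion–exclusion: 1287 − 47 + 0 = 1240.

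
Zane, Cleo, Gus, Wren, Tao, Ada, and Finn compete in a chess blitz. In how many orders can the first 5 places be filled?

2520

There are 7 choices for 1st place, 6 for 2nd, and so on down to 3 for position 5.
That gives 7 × 6 × 5 × 4 × 3 = 2520.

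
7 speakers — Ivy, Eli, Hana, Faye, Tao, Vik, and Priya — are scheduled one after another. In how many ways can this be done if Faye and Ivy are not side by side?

3600

There are 7! = 5040 arrangements in all. If Faye and Ivy are adjacent, merging them into one block gives 2·(6)! = 1440 arrangements.
Complementary counting: 5040 − 1440 = 3600.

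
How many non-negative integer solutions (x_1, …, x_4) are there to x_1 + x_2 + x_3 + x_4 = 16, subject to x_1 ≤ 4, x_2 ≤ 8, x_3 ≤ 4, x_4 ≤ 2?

10

By stars and bars, unrestricted non-negative solutions to x_1+…+x_4 = 16 number C(16+3,3) = 969.
Subtract solutions that violate a single cap (substitute x_i' = x_i − (cap_i+1)): x_1 ≥ 5 gives C(14,3) = 364; x_2 ≥ 9 gives C(10,3) = 120; x_3 ≥ 5 gives C(14,3) = 364; x_4 ≥ 3 gives C(16,3) = 560. Together 1408.
Add back pairs where two caps are both exceeded: 10 + 84 + 165 + 10 + 35 + 165 = 469.
Subtract triples: 0 + 0 + 20 + 0 = 20.
By inclusion–exclusion the count is 969 − 1408 + 469 − 20 = 10.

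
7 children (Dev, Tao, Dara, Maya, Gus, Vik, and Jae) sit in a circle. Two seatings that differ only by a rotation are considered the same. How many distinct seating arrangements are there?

720

Seat Dev anywhere (absorbing the rotational symmetry), then permute the other 6: (6)! = 720.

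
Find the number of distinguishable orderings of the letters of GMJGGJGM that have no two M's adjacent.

Total arrangements of GMJGGJGM: 8!/(4!·2!·2!) = 420.
Arrangements with the M's together: treat MM as one letter, giving (7)!/(4!·2!) = 105.
Subtracting, 420 − 105 = 315 arrangements keep the M's apart.

315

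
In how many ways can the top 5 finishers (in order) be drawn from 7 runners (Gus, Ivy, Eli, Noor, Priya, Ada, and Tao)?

This is an ordered selection of 5 from 7: P(7,5).
That gives 7 × 6 × 5 × 4 × 3 = 2520.

2520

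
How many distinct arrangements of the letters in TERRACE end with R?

With the last slot taken by R, it remains to arrange the other 6 letters (TERACE).
Those 6 letters have E appearing twice, giving (6)!/(2!) = 360.

360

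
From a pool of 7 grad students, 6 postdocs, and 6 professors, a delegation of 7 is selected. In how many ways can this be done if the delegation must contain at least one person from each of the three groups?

46165

Unrestricted: C(19,7) = 50388 ways to pick any 7 of the 19.
Subtract selections that omit an entire group: no grad students → C(12,7) = 792; no postdocs → C(13,7) = 1716; no professors → C(13,7) = 1716.
Add back selections omitting two groups (i.e. drawn from a single group): C(7,7) + C(6,7) + C(6,7) = 1.
By inclusion–exclusion: 50388 − 4224 + 1 = 46165.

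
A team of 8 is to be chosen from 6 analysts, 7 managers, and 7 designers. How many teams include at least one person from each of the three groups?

Total 8-person selections from all 20: C(20,8) = 125970.
Selections missing a whole group: no analysts → C(14,8) = 3003; no managers → C(13,8) = 1287; no designers → C(13,8) = 1287.
Add back selections omitting two groups (i.e. drawn from a single group): C(6,8) + C(7,8) + C(7,8) = 0.
By inclusion–exclusion: 125970 − 5577 + 0 = 120393.

120393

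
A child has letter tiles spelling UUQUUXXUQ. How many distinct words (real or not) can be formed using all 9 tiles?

756

The 9 letters of UUQUUXXUQ have repeats: Q appearing twice, U appearing 5 times, and X appearing twice.
The number of distinct arrangements is 9!/(5!·2!·2!) = 362880/480 = 756.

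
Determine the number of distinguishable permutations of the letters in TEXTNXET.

The 8 letters of TEXTNXET have repeats: E appearing twice, T appearing 3 times, and X appearing twice.
Dividing 8! = 40320 by 3!·2!·2! = 24 for the repeated letters gives 1680.

1680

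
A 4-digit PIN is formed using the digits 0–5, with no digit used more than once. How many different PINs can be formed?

With no repetition, fill the 4 digits in order: 6 choices, then 5, down to 3.
6 × 5 × 4 × 3 = 360.

360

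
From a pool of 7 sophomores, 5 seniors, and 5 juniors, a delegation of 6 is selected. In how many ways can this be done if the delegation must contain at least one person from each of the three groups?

10325

Total 6-person selections from all 17: C(17,6) = 12376.
Subtract selections that omit an entire group: no sophomores → C(10,6) = 210; no seniors → C(12,6) = 924; no juniors → C(12,6) = 924.
Add back selections omitting two groups (i.e. drawn from a single group): C(7,6) + C(5,6) + C(5,6) = 7.
By inclusion–exclusion: 12376 − 2058 + 7 = 10325.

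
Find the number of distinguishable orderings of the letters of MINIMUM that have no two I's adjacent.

There are 7!/(3!·2!) = 420 arrangements of MINIMUM in total.
Arrangements with the I's together: treat II as one letter, giving (6)!/(3!) = 120.
Subtracting, 420 − 120 = 300 arrangements keep the I's apart.

300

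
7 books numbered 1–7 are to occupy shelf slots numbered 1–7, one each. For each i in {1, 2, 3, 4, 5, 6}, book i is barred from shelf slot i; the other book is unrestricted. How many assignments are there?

Let Aᵢ (for 1 ≤ i ≤ 6) be the placements that put book i in its forbidden shelf slot. Any j of these fix j positions, leaving (7−j)! ways to fill the rest, and there are C(6,j) ways to pick which j.
By inclusion–exclusion, the number of valid placements is Σ_{j=0}^{6} (−1)^j C(6,j)·(7−j)!.
Computing: 5040 − 4320 + 1800 − 480 + 90 − 12 + 1 = 2119.

2119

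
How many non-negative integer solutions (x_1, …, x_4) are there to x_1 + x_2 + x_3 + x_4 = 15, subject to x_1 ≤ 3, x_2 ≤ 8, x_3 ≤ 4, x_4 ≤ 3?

20

Ignoring the caps, the number of non-negative solutions to x_1+…+x_4 = 15 is C(18,3) = 816.
Subtract solutions that violate a single cap (substitute x_i' = x_i − (cap_i+1)): x_1 ≥ 4 gives C(14,3) = 364; x_2 ≥ 9 gives C(9,3) = 84; x_3 ≥ 5 gives C(13,3) = 286; x_4 ≥ 4 gives C(14,3) = 364. Together 1098.
Add back pairs where two caps are both exceeded: 10 + 84 + 120 + 4 + 10 + 84 = 312.
Subtract triples: 0 + 0 + 10 + 0 = 10.
By inclusion–exclusion the count is 816 − 1098 + 312 − 10 = 20.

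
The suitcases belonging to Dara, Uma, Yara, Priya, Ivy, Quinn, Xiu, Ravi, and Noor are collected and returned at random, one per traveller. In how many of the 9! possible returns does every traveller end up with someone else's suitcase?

This is the derangement count D_9: permutations of 9 items with no fixed point.
By inclusion–exclusion this is Σ_{j=0}^{9} (−1)^j C(9,j)·(9−j)!.
Computing: 362880 − 362880 + 181440 − 60480 + 15120 − 3024 + 504 − 72 + 9 − 1 = 133496.

133496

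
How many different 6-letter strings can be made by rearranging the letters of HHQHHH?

The 6 letters of HHQHHH have repeats: H appearing 5 times.
The number of distinct arrangements is 6!/(5!) = 720/120 = 6.

6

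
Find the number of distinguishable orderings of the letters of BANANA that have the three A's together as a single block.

12

Treat the 3 copies of A as a single block. The multiset to arrange is then {AAA, B, N, N}, 4 items in all.
That gives (4)!/(2!) = 12 arrangements.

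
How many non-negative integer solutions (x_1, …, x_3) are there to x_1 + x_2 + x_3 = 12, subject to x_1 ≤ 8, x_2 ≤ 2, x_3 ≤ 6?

12

Without the upper bounds there are C(14,2) = 91 ways to split 12 among 3 variables.
Subtract solutions that violate a single cap (substitute x_i' = x_i − (cap_i+1)): x_1 ≥ 9 gives C(5,2) = 10; x_2 ≥ 3 gives C(11,2) = 55; x_3 ≥ 7 gives C(7,2) = 21. Together 86.
Add back pairs where two caps are both exceeded: 1 + 0 + 6 = 7.
By inclusion–exclusion the count is 91 − 86 + 7 = 12.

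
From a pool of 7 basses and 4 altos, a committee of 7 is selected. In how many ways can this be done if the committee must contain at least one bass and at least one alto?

329

Unrestricted: C(11,7) = 330 ways to pick any 7 of the 11.
Subtract selections that omit an entire group: no basses → C(4,7) = 0; no altos → C(7,7) = 1.
Both groups omitted at once is impossible, so 330 − 1 = 329.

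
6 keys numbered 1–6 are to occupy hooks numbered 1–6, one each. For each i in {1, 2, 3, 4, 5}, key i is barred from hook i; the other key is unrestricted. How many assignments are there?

309

Let Aᵢ (for 1 ≤ i ≤ 5) be the placements that put key i in its forbidden hook. Any j of these fix j positions, leaving (6−j)! ways to fill the rest, and there are C(5,j) ways to pick which j.
By inclusion–exclusion, the number of valid placements is Σ_{j=0}^{5} (−1)^j C(5,j)·(6−j)!.
Computing: 720 − 600 + 240 − 60 + 10 − 1 = 309.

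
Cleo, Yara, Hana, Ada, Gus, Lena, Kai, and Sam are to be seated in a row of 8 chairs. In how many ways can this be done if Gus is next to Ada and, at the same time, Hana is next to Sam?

Treat {Gus,Ada} as one block (2 orders) and {Hana,Sam} as another (2 orders).
That leaves 6 units to arrange: 2 × 2 × 6! = 4 × 720 = 2880.

2880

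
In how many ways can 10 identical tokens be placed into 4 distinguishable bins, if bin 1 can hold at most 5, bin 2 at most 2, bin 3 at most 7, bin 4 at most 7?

Ignoring the caps, the number of non-negative solutions to x_1+…+x_4 = 10 is C(13,3) = 286.
Subtract solutions that violate a single cap (substitute x_i' = x_i − (cap_i+1)): x_1 ≥ 6 gives C(7,3) = 35; x_2 ≥ 3 gives C(10,3) = 120; x_3 ≥ 8 gives C(5,3) = 10; x_4 ≥ 8 gives C(5,3) = 10. Together 175.
Add back pairs where two caps are both exceeded: 4 + 0 + 0 + 0 + 0 + 0 = 4.
By inclusion–exclusion the count is 286 − 175 + 4 = 115.

115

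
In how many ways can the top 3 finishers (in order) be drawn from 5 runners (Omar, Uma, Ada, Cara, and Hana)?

60

This is an ordered selection of 3 from 5: P(5,3).
That gives 5 × 4 × 3 = 60.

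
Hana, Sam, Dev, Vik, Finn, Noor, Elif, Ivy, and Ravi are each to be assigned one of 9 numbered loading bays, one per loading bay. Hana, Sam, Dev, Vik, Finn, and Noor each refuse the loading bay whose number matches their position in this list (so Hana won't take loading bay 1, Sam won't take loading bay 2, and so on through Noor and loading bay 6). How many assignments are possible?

183822

Let Aᵢ (for 1 ≤ i ≤ 6) be the placements that put person i in their forbidden loading bay. Any j of these fix j positions, leaving (9−j)! ways to fill the rest, and there are C(6,j) ways to pick which j.
By inclusion–exclusion, the number of valid placements is Σ_{j=0}^{6} (−1)^j C(6,j)·(9−j)!.
Computing: 362880 − 241920 + 75600 − 14400 + 1800 − 144 + 6 = 183822.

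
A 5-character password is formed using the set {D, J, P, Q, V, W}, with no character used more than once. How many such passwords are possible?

720

With no repetition, fill the 5 characters in order: 6 choices, then 5, down to 2.
6 × 5 × 4 × 3 × 2 = 720.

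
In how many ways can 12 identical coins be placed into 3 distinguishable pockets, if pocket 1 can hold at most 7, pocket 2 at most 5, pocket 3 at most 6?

27

Without the upper bounds there are C(14,2) = 91 ways to split 12 among 3 pockets.
Subtract solutions that violate a single cap (substitute x_i' = x_i − (cap_i+1)): x_1 ≥ 8 gives C(6,2) = 15; x_2 ≥ 6 gives C(8,2) = 28; x_3 ≥ 7 gives C(7,2) = 21. Together 64.
No two caps can be exceeded simultaneously, so the pair terms are all 0.
By inclusion–exclusion the count is 91 − 64 + 0 = 27.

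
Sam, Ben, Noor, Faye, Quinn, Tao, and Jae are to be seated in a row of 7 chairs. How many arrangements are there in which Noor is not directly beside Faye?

3600

There are 7! = 5040 arrangements in all. If Noor and Faye are adjacent, merging them into one block gives 2·(6)! = 1440 arrangements.
So 5040 − 1440 = 3600 arrangements keep them apart.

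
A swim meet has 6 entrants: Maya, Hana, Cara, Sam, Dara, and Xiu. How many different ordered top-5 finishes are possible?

720

This is an ordered selection of 5 from 6: P(6,5).
That gives 6 × 5 × 4 × 3 × 2 = 720.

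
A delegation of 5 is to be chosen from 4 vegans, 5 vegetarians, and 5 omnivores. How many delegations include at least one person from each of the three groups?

Unrestricted: C(14,5) = 2002 ways to pick any 5 of the 14.
Subtract selections that omit an entire group: no vegans → C(10,5) = 252; no vegetarians → C(9,5) = 126; no omnivores → C(9,5) = 126.
Add back selections omitting two groups (i.e. drawn from a single group): C(4,5) + C(5,5) + C(5,5) = 2.
By inclusion–exclusion: 2002 − 504 + 2 = 1500.

1500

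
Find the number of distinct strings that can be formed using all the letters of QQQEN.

20

QQQEN has 5 letters with Q appearing 3 times.
The number of distinct arrangements is 5!/(3!) = 120/6 = 20.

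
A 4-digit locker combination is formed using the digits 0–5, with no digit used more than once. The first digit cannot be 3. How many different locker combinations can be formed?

300

The first digit has 6−1 = 5 choices (anything except 3).
The remaining 3 digits are filled from the other 5 symbols without repetition: 5 × 4 × 3 = 60.
Total: 5 × 60 = 300.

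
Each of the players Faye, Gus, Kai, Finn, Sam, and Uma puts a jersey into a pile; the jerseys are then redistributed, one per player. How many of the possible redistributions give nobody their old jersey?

265

This is the derangement count D_6: permutations of 6 items with no fixed point.
By inclusion–exclusion this is Σ_{j=0}^{6} (−1)^j C(6,j)·(6−j)!.
Computing: 720 − 720 + 360 − 120 + 30 − 6 + 1 = 265.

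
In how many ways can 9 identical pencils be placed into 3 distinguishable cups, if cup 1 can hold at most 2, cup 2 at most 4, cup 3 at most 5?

By stars and bars, unrestricted non-negative solutions to x_1+…+x_3 = 9 number C(9+2,2) = 55.
Subtract solutions that violate a single cap (substitute x_i' = x_i − (cap_i+1)): x_1 ≥ 3 gives C(8,2) = 28; x_2 ≥ 5 gives C(6,2) = 15; x_3 ≥ 6 gives C(5,2) = 10. Together 53.
Add back pairs where two caps are both exceeded: 3 + 1 + 0 = 4.
By inclusion–exclusion the count is 55 − 53 + 4 = 6.

6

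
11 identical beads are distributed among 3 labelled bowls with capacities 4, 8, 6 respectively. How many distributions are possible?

Ignoring the caps, the number of non-negative solutions to x_1+…+x_3 = 11 is C(13,2) = 78.
Subtract solutions that violate a single cap (substitute x_i' = x_i − (cap_i+1)): x_1 ≥ 5 gives C(8,2) = 28; x_2 ≥ 9 gives C(4,2) = 6; x_3 ≥ 7 gives C(6,2) = 15. Together 49.
No two caps can be exceeded simultaneously, so the pair terms are all 0.
By inclusion–exclusion the count is 78 − 49 + 0 = 29.

29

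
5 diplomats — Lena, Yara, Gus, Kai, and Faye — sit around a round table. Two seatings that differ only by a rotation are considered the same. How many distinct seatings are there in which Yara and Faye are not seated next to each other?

12

Without the restriction there are (4)! = 24 seatings.
Those with Yara next to Faye: fuse the pair into one unit and seat 4 units around a circle — 2·(3)! = 12.
Subtracting, 24 − 12 = 12.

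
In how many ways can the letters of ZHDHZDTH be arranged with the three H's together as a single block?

Treat the 3 copies of H as a single block. The multiset to arrange is then {HHH, D, D, T, Z, Z}, 6 items in all.
That gives (6)!/(2!·2!) = 180 arrangements.

180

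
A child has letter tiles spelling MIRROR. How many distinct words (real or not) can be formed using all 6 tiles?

Letter multiplicities in MIRROR: I×1, M×1, O×1, R×3.
So there are 6! / (3!) = 120 distinguishable arrangements.

120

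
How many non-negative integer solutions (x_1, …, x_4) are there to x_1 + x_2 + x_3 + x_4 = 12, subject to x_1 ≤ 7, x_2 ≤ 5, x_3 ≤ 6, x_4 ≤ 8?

260

By stars and bars, unrestricted non-negative solutions to x_1+…+x_4 = 12 number C(12+3,3) = 455.
Subtract solutions that violate a single cap (substitute x_i' = x_i − (cap_i+1)): x_1 ≥ 8 gives C(7,3) = 35; x_2 ≥ 6 gives C(9,3) = 84; x_3 ≥ 7 gives C(8,3) = 56; x_4 ≥ 9 gives C(6,3) = 20. Together 195.
No two caps can be exceeded simultaneously, so the pair terms are all 0.
By inclusion–exclusion the count is 455 − 195 + 0 = 260.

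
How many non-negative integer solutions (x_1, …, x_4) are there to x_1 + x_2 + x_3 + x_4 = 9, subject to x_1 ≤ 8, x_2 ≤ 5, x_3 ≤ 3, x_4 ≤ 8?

Ignoring the caps, the number of non-negative solutions to x_1+…+x_4 = 9 is C(12,3) = 220.
Subtract solutions that violate a single cap (substitute x_i' = x_i − (cap_i+1)): x_1 ≥ 9 gives C(3,3) = 1; x_2 ≥ 6 gives C(6,3) = 20; x_3 ≥ 4 gives C(8,3) = 56; x_4 ≥ 9 gives C(3,3) = 1. Together 78.
No two caps can be exceeded simultaneously, so the pair terms are all 0.
By inclusion–exclusion the count is 220 − 78 + 0 = 142.

142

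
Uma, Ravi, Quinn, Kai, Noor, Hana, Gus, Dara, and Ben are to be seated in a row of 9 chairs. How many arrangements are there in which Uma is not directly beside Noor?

282240

There are 9! = 362880 arrangements in all. If Uma and Noor are adjacent, merging them into one block gives 2·(8)! = 80640 arrangements.
So 362880 − 80640 = 282240 arrangements keep them apart.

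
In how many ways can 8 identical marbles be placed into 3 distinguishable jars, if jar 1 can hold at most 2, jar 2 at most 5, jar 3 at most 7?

Without the upper bounds there are C(10,2) = 45 ways to split 8 among 3 jars.
Subtract solutions that violate a single cap (substitute x_i' = x_i − (cap_i+1)): x_1 ≥ 3 gives C(7,2) = 21; x_2 ≥ 6 gives C(4,2) = 6; x_3 ≥ 8 gives C(2,2) = 1. Together 28.
No two caps can be exceeded simultaneously, so the pair terms are all 0.
By inclusion–exclusion the count is 45 − 28 + 0 = 17.

17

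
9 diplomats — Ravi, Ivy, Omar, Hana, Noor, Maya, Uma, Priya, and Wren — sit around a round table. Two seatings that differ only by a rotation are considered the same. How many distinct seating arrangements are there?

Fix one person's seat to break rotational symmetry; the remaining 8 people can be arranged in (8)! = 40320 ways.

40320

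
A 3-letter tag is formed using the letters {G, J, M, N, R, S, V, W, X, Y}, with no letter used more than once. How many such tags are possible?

720

With no repetition, fill the 3 letters in order: 10 choices, then 9, down to 8.
That product is 10 × 9 × 8 = 720.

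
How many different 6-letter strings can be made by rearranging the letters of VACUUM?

VACUUM has 6 letters with U appearing twice.
Dividing 6! = 720 by 2! = 2 for the repeated letters gives 360.

360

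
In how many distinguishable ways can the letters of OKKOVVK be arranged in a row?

OKKOVVK has 7 letters with K appearing 3 times, O appearing twice, and V appearing twice.
Dividing 7! = 5040 by 3!·2!·2! = 24 for the repeated letters gives 210.

210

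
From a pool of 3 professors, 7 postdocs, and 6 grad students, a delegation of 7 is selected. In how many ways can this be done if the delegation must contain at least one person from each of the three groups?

9569

With no constraint there are C(16,7) = 11440 possible selections.
Selections missing a whole group: no professors → C(13,7) = 1716; no postdocs → C(9,7) = 36; no grad students → C(10,7) = 120.
Add back selections omitting two groups (i.e. drawn from a single group): C(3,7) + C(7,7) + C(6,7) = 1.
By inclusion–exclusion: 11440 − 1872 + 1 = 9569.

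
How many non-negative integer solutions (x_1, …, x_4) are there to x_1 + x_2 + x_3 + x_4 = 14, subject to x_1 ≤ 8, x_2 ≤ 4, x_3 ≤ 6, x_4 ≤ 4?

121

By stars and bars, unrestricted non-negative solutions to x_1+…+x_4 = 14 number C(14+3,3) = 680.
Subtract solutions that violate a single cap (substitute x_i' = x_i − (cap_i+1)): x_1 ≥ 9 gives C(8,3) = 56; x_2 ≥ 5 gives C(12,3) = 220; x_3 ≥ 7 gives C(10,3) = 120; x_4 ≥ 5 gives C(12,3) = 220. Together 616.
Add back pairs where two caps are both exceeded: 1 + 0 + 1 + 10 + 35 + 10 = 57.
By inclusion–exclusion the count is 680 − 616 + 57 = 121.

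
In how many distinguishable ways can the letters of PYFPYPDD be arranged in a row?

1680

The 8 letters of PYFPYPDD have repeats: D appearing twice, P appearing 3 times, and Y appearing twice.
So there are 8! / (3!·2!·2!) = 1680 distinguishable arrangements.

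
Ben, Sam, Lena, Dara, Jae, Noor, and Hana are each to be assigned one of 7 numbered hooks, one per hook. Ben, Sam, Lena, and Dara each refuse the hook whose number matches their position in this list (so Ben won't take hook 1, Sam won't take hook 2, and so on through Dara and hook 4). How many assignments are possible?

2790

Let Aᵢ (for 1 ≤ i ≤ 4) be the placements that put person i in their forbidden hook. Any j of these fix j positions, leaving (7−j)! ways to fill the rest, and there are C(4,j) ways to pick which j.
By inclusion–exclusion, the number of valid placements is Σ_{j=0}^{4} (−1)^j C(4,j)·(7−j)!.
Computing: 5040 − 2880 + 720 − 96 + 6 = 2790.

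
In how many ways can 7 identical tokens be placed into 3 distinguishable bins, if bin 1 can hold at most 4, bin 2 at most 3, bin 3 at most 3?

10

Ignoring the caps, the number of non-negative solutions to x_1+…+x_3 = 7 is C(9,2) = 36.
Subtract solutions that violate a single cap (substitute x_i' = x_i − (cap_i+1)): x_1 ≥ 5 gives C(4,2) = 6; x_2 ≥ 4 gives C(5,2) = 10; x_3 ≥ 4 gives C(5,2) = 10. Together 26.
No two caps can be exceeded simultaneously, so the pair terms are all 0.
By inclusion–exclusion the count is 36 − 26 + 0 = 10.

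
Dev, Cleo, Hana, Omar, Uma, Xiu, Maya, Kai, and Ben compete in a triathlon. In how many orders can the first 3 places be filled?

504

There are 9 choices for 1st place, 8 for 2nd, and 7 for 3rd.
That gives 9 × 8 × 7 = 504.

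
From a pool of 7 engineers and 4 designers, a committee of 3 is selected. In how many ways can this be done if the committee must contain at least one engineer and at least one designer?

126

With no constraint there are C(11,3) = 165 possible selections.
Selections missing a whole group: no engineers → C(4,3) = 4; no designers → C(7,3) = 35.
Both groups omitted at once is impossible, so 165 − 39 = 126.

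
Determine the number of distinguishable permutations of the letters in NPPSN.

Letter multiplicities in NPPSN: N×2, P×2, S×1.
Dividing 5! = 120 by 2!·2! = 4 for the repeated letters gives 30.

30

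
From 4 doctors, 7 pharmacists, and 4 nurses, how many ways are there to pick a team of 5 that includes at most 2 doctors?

Split by how many doctors are chosen (0 through 2).
Sum: C(4,0)·C(11,5) + C(4,1)·C(11,4) + C(4,2)·C(11,3) = 462 + 1320 + 990 = 2772.

2772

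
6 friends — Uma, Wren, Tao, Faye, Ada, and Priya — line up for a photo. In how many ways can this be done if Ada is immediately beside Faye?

240

Glue Ada and Faye into one block (2 internal orders), leaving 5 units to arrange in a row.
So the count is 2·(5)! = 240.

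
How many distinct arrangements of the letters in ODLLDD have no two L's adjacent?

40

There are 6!/(3!·2!) = 60 arrangements of ODLLDD in total.
If the two L's are adjacent, glue them into one block, leaving 5 items to arrange: (5)!/(3!) = 20 ways.
Subtracting, 60 − 20 = 40 arrangements keep the L's apart.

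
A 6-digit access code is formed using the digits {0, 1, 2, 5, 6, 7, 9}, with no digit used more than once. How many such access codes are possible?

This is a permutation of 6 out of 7: P(7,6) = 7!/1!.
7 × 6 × 5 × 4 × 3 × 2 = 5040.

5040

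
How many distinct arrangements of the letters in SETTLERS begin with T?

With the first slot taken by T, it remains to arrange the other 7 letters (SETLERS).
Those 7 letters have E appearing twice and S appearing twice, giving (7)!/(2!·2!) = 1260.

1260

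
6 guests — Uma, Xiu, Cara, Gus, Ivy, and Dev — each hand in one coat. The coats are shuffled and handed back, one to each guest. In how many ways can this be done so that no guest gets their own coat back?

265

Let Aᵢ be the assignments in which guest i gets their own coat. We want the size of the complement of A₁∪…∪A_6.
By inclusion–exclusion this is Σ_{j=0}^{6} (−1)^j C(6,j)·(6−j)!.
Computing: 720 − 720 + 360 − 120 + 30 − 6 + 1 = 265.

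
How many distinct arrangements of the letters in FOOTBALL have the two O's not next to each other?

7560

Total arrangements of FOOTBALL: 8!/(2!·2!) = 10080.
Arrangements with the O's together: treat OO as one letter, giving (7)!/(2!) = 2520.
Hence 10080 − 2520 = 7560.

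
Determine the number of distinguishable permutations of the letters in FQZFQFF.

105

Letter multiplicities in FQZFQFF: F×4, Q×2, Z×1.
So there are 7! / (4!·2!) = 105 distinguishable arrangements.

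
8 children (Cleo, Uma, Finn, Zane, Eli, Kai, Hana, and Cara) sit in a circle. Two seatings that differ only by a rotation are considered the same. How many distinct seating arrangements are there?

Fix one person's seat to break rotational symmetry; the remaining 7 people can be arranged in (7)! = 5040 ways.

5040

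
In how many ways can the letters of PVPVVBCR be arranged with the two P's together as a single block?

Treat the 2 copies of P as a single block. The multiset to arrange is then {PP, B, C, R, V, V, V}, 7 items in all.
That gives (7)!/(3!) = 840 arrangements.

840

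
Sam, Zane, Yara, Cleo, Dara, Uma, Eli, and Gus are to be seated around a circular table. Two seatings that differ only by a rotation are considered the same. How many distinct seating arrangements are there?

5040

Around a circle, 8 distinct people have 8!/8 = (7)! = 5040 rotationally distinct seatings.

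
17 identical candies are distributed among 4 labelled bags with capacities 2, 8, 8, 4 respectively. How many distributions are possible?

Ignoring the caps, the number of non-negative solutions to x_1+…+x_4 = 17 is C(20,3) = 1140.
Subtract solutions that violate a single cap (substitute x_i' = x_i − (cap_i+1)): x_1 ≥ 3 gives C(17,3) = 680; x_2 ≥ 9 gives C(11,3) = 165; x_3 ≥ 9 gives C(11,3) = 165; x_4 ≥ 5 gives C(15,3) = 455. Together 1465.
Add back pairs where two caps are both exceeded: 56 + 56 + 220 + 0 + 20 + 20 = 372.
Subtract triples: 0 + 1 + 1 + 0 = 2.
By inclusion–exclusion the count is 1140 − 1465 + 372 − 2 = 45.

45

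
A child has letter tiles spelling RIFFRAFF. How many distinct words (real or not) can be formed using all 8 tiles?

Letter multiplicities in RIFFRAFF: A×1, F×4, I×1, R×2.
The number of distinct arrangements is 8!/(4!·2!) = 40320/48 = 840.

840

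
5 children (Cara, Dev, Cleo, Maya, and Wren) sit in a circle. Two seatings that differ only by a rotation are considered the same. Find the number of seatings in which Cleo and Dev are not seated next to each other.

12

All circular seatings of 5 people number (4)! = 24.
Seatings with Cleo beside Dev: treat them as a block with 2 internal orders, giving 2 × (3)! = 12.
Subtracting, 24 − 12 = 12.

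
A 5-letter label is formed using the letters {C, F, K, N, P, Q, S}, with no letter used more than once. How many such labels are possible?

With no repetition, fill the 5 letters in order: 7 choices, then 6, down to 3.
That product is 7 × 6 × 5 × 4 × 3 = 2520.

2520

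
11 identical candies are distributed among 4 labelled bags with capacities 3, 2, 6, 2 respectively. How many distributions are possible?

10

By stars and bars, unrestricted non-negative solutions to x_1+…+x_4 = 11 number C(11+3,3) = 364.
Subtract solutions that violate a single cap (substitute x_i' = x_i − (cap_i+1)): x_1 ≥ 4 gives C(10,3) = 120; x_2 ≥ 3 gives C(11,3) = 165; x_3 ≥ 7 gives C(7,3) = 35; x_4 ≥ 3 gives C(11,3) = 165. Together 485.
Add back pairs where two caps are both exceeded: 35 + 1 + 35 + 4 + 56 + 4 = 135.
Subtract triples: 0 + 4 + 0 + 0 = 4.
By inclusion–exclusion the count is 364 − 485 + 135 − 4 = 10.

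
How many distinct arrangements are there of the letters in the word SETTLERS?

Letter multiplicities in SETTLERS: E×2, L×1, R×1, S×2, T×2.
So there are 8! / (2!·2!·2!) = 5040 distinguishable arrangements.

5040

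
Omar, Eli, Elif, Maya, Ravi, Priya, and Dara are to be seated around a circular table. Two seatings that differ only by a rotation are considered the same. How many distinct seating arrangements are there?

720

Around a circle, 7 distinct people have 7!/7 = (6)! = 720 rotationally distinct seatings.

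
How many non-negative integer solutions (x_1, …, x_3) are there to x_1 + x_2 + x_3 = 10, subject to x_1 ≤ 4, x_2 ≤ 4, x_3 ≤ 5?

By stars and bars, unrestricted non-negative solutions to x_1+…+x_3 = 10 number C(10+2,2) = 66.
Subtract solutions that violate a single cap (substitute x_i' = x_i − (cap_i+1)): x_1 ≥ 5 gives C(7,2) = 21; x_2 ≥ 5 gives C(7,2) = 21; x_3 ≥ 6 gives C(6,2) = 15. Together 57.
Add back pairs where two caps are both exceeded: 1 + 0 + 0 = 1.
By inclusion–exclusion the count is 66 − 57 + 1 = 10.

10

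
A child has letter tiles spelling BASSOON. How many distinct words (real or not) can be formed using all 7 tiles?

1260

Letter multiplicities in BASSOON: A×1, B×1, N×1, O×2, S×2.
Dividing 7! = 5040 by 2!·2! = 4 for the repeated letters gives 1260.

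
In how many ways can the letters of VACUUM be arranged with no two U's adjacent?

240

There are 6!/(2!) = 360 arrangements of VACUUM in total.
Arrangements with the U's together: treat UU as one letter, giving (5)! = 120.
Hence 360 − 120 = 240.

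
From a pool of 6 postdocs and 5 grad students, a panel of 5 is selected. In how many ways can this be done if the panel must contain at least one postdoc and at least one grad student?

With no constraint there are C(11,5) = 462 possible selections.
Selections missing a whole group: no postdocs → C(5,5) = 1; no grad students → C(6,5) = 6.
Both groups omitted at once is impossible, so 462 − 7 = 455.

455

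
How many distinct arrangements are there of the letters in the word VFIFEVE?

Letter multiplicities in VFIFEVE: E×2, F×2, I×1, V×2.
Dividing 7! = 5040 by 2!·2!·2! = 8 for the repeated letters gives 630.

630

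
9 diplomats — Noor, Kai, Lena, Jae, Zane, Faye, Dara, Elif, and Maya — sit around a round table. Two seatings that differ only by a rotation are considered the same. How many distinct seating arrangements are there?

40320

Fix one person's seat to break rotational symmetry; the remaining 8 people can be arranged in (8)! = 40320 ways.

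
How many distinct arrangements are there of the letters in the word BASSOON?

1260

BASSOON has 7 letters with O appearing twice and S appearing twice.
So there are 7! / (2!·2!) = 1260 distinguishable arrangements.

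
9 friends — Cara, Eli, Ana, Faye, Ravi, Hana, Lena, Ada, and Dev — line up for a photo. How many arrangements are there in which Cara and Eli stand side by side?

Treat {Cara, Eli} as a single unit. There are 8 units to order, and the pair itself can be ordered 2 ways.
That gives 2 × 8! = 2 × 40320 = 80640.

80640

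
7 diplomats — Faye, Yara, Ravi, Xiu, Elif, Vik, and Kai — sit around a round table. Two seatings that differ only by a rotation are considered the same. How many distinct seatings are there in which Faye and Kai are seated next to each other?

240

Glue Faye and Kai into a block (2 internal orders). Seating 6 units around a circle gives (5)! arrangements.
So 2 × (5)! = 2 × 120 = 240.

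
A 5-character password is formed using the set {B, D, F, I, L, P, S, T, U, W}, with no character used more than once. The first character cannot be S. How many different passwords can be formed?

The first character has 10−1 = 9 choices (anything except S).
The remaining 4 characters are filled from the other 9 symbols without repetition: 9 × 8 × 7 × 6 = 3024.
Total: 9 × 3024 = 27216.

27216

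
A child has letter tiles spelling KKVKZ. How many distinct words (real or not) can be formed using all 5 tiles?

20

Letter multiplicities in KKVKZ: K×3, V×1, Z×1.
The number of distinct arrangements is 5!/(3!) = 120/6 = 20.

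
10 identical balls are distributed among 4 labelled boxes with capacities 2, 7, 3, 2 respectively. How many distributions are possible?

26

Without the upper bounds there are C(13,3) = 286 ways to split 10 among 4 boxes.
Subtract solutions that violate a single cap (substitute x_i' = x_i − (cap_i+1)): x_1 ≥ 3 gives C(10,3) = 120; x_2 ≥ 8 gives C(5,3) = 10; x_3 ≥ 4 gives C(9,3) = 84; x_4 ≥ 3 gives C(10,3) = 120. Together 334.
Add back pairs where two caps are both exceeded: 0 + 20 + 35 + 0 + 0 + 20 = 75.
Subtract triples: 0 + 0 + 1 + 0 = 1.
By inclusion–exclusion the count is 286 − 334 + 75 − 1 = 26.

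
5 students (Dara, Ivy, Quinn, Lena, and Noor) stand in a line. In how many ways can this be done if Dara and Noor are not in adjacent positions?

72

Of the 5! = 120 arrangements, those with Dara and Noor adjacent number 2 × 4! = 48 (treat the pair as a block with 2 internal orders).
Complementary counting: 120 − 48 = 72.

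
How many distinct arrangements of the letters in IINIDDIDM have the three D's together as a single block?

210

Treat the 3 copies of D as a single block. The multiset to arrange is then {DDD, I, I, I, I, M, N}, 7 items in all.
That gives (7)!/(4!) = 210 arrangements.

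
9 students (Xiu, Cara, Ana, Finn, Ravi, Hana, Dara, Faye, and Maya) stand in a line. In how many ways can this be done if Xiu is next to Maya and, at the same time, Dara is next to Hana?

20160

Treat {Xiu,Maya} as one block (2 orders) and {Dara,Hana} as another (2 orders).
That leaves 7 units to arrange: 2 × 2 × 7! = 4 × 5040 = 20160.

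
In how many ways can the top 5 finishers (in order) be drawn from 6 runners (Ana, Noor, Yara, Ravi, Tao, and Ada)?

This is an ordered selection of 5 from 6: P(6,5).
That gives 6 × 5 × 4 × 3 × 2 = 720.

720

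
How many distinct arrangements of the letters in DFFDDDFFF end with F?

With the last slot taken by F, it remains to arrange the other 8 letters (DFDDDFFF).
Those 8 letters have D appearing 4 times and F appearing 4 times, giving (8)!/(4!·4!) = 70.

70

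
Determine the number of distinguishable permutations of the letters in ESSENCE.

Letter multiplicities in ESSENCE: C×1, E×3, N×1, S×2.
The number of distinct arrangements is 7!/(3!·2!) = 5040/12 = 420.

420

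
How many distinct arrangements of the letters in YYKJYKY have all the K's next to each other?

30

Treat the 2 copies of K as a single block. The multiset to arrange is then {KK, J, Y, Y, Y, Y}, 6 items in all.
That gives (6)!/(4!) = 30 arrangements.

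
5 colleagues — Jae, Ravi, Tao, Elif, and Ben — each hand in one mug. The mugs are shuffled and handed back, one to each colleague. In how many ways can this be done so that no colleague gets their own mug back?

This is the derangement count D_5: permutations of 5 items with no fixed point.
By inclusion–exclusion this is Σ_{j=0}^{5} (−1)^j C(5,j)·(5−j)!.
Computing: 120 − 120 + 60 − 20 + 5 − 1 = 44.

44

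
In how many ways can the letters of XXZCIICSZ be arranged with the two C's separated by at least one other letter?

17640

Total arrangements of XXZCIICSZ: 9!/(2!·2!·2!·2!) = 22680.
If the two C's are adjacent, glue them into one block, leaving 8 items to arrange: (8)!/(2!·2!·2!) = 5040 ways.
Subtracting, 22680 − 5040 = 17640 arrangements keep the C's apart.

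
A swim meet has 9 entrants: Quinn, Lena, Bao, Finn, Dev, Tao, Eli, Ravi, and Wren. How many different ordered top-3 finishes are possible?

504

There are 9 choices for 1st place, 8 for 2nd, and 7 for 3rd.
That gives 9 × 8 × 7 = 504.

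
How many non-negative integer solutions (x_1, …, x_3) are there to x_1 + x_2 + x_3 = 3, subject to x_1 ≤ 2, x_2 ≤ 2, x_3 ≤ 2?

Without the upper bounds there are C(5,2) = 10 ways to split 3 among 3 variables.
Subtract solutions that violate a single cap (substitute x_i' = x_i − (cap_i+1)): x_1 ≥ 3 gives C(2,2) = 1; x_2 ≥ 3 gives C(2,2) = 1; x_3 ≥ 3 gives C(2,2) = 1. Together 3.
No two caps can be exceeded simultaneously, so the pair terms are all 0.
By inclusion–exclusion the count is 10 − 3 + 0 = 7.

7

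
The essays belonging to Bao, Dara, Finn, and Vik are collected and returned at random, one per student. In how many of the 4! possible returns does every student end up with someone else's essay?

9

Count assignments avoiding every fixed point. For any j of the 4 students fixed to their own essay, the other 4−j can be arranged in (4−j)! ways.
By inclusion–exclusion this is Σ_{j=0}^{4} (−1)^j C(4,j)·(4−j)!.
Computing: 24 − 24 + 12 − 4 + 1 = 9.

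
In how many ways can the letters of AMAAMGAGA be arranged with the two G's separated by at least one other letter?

588

Total arrangements of AMAAMGAGA: 9!/(5!·2!·2!) = 756.
Arrangements with the G's together: treat GG as one letter, giving (8)!/(5!·2!) = 168.
Hence 756 − 168 = 588.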